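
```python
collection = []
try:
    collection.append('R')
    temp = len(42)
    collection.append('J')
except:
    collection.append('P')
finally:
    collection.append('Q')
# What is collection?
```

Step-by-step execution trace:
1. try: `collection.append('R')` → collection = ['R'].
2. `temp = len(42)` raises TypeError; `collection.append('J')` is not reached.
3. bare `except` matches → `collection.append('P')` → collection = ['R', 'P'].
4. finally always runs: `collection.append('Q')` → collection = ['R', 'P', 'Q'].
Result: ['R', 'P', 'Q']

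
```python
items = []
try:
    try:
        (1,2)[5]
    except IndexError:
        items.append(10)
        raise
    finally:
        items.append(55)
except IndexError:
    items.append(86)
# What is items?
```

Step-by-step execution trace:
1. Inner try: `(1,2)[5]` raises IndexError.
2. Inner `except IndexError` matches → `items.append(10)` → items = [10].
3. bare `raise` re-raises IndexError.
4. Inner `finally` runs during unwinding: `items.append(55)` → items = [10, 55].
5. Outer `except IndexError` matches → `items.append(86)` → items = [10, 55, 86].
Result: [10, 55, 86]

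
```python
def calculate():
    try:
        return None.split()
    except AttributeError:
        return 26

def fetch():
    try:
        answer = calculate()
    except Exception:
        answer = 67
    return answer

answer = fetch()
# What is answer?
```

Step-by-step execution trace:
1. `fetch()` calls `calculate()`.
2. In calculate: `None.split()` raises AttributeError; `except AttributeError` catches it → returns 26.
3. In fetch: `answer = calculate()` → answer = 26. No exception reaches fetch.
4. `except Exception` is skipped; fetch returns 26.
5. answer = 26.
Result: 26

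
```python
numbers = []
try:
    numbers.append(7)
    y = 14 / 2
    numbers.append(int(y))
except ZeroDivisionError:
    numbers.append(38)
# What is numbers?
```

Step-by-step execution trace:
1. try: `numbers.append(7)` → numbers = [7].
2. `y = 14 / 2` → y = 7.0. No exception raised.
3. `numbers.append(int(y))` → numbers = [7, 7].
4. `except ZeroDivisionError` is skipped (no exception was raised).
Result: [7, 7]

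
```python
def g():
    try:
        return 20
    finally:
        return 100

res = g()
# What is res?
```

Step-by-step execution trace:
1. `g()` enters try: `return 20` sets pending return value 20.
2. Before returning, `finally: return 100` runs and overrides the pending return.
3. g() returns 100 → res = 100.
Result: 100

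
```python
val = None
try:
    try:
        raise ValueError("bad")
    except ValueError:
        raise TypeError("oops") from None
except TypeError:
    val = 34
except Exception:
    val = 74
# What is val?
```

Step-by-step execution trace:
1. Inner try raises ValueError; inner `except ValueError` catches it.
2. `raise TypeError(...) from None` raises TypeError (from None suppresses __context__, but the active exception is still TypeError).
3. Outer `except TypeError` matches → val = 34.
4. `except Exception` is not reached.
Result: 34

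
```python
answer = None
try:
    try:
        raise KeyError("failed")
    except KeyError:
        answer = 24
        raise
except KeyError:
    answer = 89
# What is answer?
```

Step-by-step execution trace:
1. Inner try: `raise KeyError("failed")` raises KeyError.
2. Inner `except KeyError` matches → answer = 24.
3. bare `raise` re-raises the same KeyError.
4. Outer `except KeyError` matches → answer = 89.
Result: 89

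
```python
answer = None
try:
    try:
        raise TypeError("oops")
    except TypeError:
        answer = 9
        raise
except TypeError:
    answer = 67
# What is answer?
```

Step-by-step execution trace:
1. Inner try: `raise TypeError("oops")` raises TypeError.
2. Inner `except TypeError` matches → answer = 9.
3. bare `raise` re-raises the same TypeError.
4. Outer `except TypeError` matches → answer = 67.
Result: 67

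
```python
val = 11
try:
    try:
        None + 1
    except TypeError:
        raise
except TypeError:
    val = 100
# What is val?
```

Step-by-step execution trace:
1. Inner try: `None + 1` raises TypeError.
2. Inner `except TypeError` matches; bare `raise` re-raises the same TypeError.
3. Outer `except TypeError` matches → val = 100.
Result: 100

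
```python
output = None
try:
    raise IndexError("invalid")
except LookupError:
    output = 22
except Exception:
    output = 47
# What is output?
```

Step-by-step execution trace:
1. `raise IndexError(...)` raises IndexError.
2. `except LookupError` matches (IndexError is a subclass of LookupError) → output = 22.
3. `except Exception` is not reached.
Result: 22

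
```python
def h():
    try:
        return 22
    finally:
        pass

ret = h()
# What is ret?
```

Step-by-step execution trace:
1. `h()` enters try: `return 22` sets pending return value 22.
2. Before returning, `finally: pass` runs (no effect).
3. h() returns 22 → ret = 22.
Result: 22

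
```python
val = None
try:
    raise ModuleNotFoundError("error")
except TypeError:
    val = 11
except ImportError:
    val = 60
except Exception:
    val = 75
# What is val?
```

Step-by-step execution trace:
1. `raise ModuleNotFoundError(...)` raises ModuleNotFoundError.
2. `except TypeError` does not match (ModuleNotFoundError is not a subclass of TypeError); skipped.
3. `except ImportError` matches (ModuleNotFoundError is a subclass of ImportError) → val = 60.
4. `except Exception` is not reached.
Result: 60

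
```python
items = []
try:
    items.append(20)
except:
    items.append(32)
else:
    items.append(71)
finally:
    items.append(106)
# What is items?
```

Step-by-step execution trace:
1. try: `items.append(20)` → items = [20]. No exception raised.
2. `except` is skipped.
3. `else` runs: `items.append(71)` → items = [20, 71].
4. `finally` always runs: `items.append(106)` → items = [20, 71, 106].
Result: [20, 71, 106]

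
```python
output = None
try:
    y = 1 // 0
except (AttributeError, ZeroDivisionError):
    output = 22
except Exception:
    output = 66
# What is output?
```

Step-by-step execution trace:
1. `y = 1 // 0` raises ZeroDivisionError.
2. `except (AttributeError, ZeroDivisionError)` matches (ZeroDivisionError is in the tuple) → output = 22.
3. `except Exception` is not reached.
Result: 22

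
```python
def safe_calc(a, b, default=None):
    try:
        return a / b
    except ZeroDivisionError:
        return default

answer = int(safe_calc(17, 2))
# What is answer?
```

Step-by-step execution trace:
1. `safe_calc(17, 2)` enters try: `return 17 / 2` → returns 8.5. No exception raised.
2. `except ZeroDivisionError` is skipped.
3. `int(8.5)` → 8 → answer = 8.
Result: 8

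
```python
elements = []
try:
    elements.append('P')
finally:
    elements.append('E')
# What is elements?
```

Step-by-step execution trace:
1. try: `elements.append('P')` → elements = ['P'].
2. The try body completes without raising.
3. finally always runs: `elements.append('E')` → elements = ['P', 'E'].
Result: ['P', 'E']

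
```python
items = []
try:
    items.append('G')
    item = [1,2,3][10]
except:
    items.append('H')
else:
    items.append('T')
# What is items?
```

Step-by-step execution trace:
1. try: `items.append('G')` → items = ['G'].
2. `item = [1,2,3][10]` raises IndexError.
3. bare `except` matches → `items.append('H')` → items = ['G', 'H'].
4. `else` is skipped (an exception was raised).
Result: ['G', 'H']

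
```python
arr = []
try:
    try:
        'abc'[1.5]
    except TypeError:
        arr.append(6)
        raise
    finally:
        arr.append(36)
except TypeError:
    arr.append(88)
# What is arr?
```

Step-by-step execution trace:
1. Inner try: `'abc'[1.5]` raises TypeError.
2. Inner `except TypeError` matches → `arr.append(6)` → arr = [6].
3. bare `raise` re-raises TypeError.
4. Inner `finally` runs during unwinding: `arr.append(36)` → arr = [6, 36].
5. Outer `except TypeError` matches → `arr.append(88)` → arr = [6, 36, 88].
Result: [6, 36, 88]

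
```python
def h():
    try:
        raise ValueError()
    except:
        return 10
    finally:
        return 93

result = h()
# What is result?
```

Step-by-step execution trace:
1. `h()` enters try: `raise ValueError()` raises ValueError.
2. bare `except` matches → `return 10` sets pending return value 10.
3. Before returning, `finally: return 93` runs and overrides the pending return.
4. h() returns 93 → result = 93.
Result: 93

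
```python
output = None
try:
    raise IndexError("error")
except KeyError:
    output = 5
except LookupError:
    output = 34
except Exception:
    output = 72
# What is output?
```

Step-by-step execution trace:
1. `raise IndexError(...)` raises IndexError.
2. `except KeyError` does not match (IndexError is not a subclass of KeyError); skipped.
3. `except LookupError` matches (IndexError is a subclass of LookupError) → output = 34.
4. `except Exception` is not reached.
Result: 34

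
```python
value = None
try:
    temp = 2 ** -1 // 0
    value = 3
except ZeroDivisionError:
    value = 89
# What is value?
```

Step-by-step execution trace:
1. `temp = 2 ** -1 // 0` raises ZeroDivisionError.
2. `value = 3` is not reached.
3. `except ZeroDivisionError` matches → value = 89.
Result: 89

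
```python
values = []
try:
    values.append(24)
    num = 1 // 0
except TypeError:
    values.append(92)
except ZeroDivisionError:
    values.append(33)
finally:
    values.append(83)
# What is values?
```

Step-by-step execution trace:
1. try: `values.append(24)` → values = [24].
2. `num = 1 // 0` raises ZeroDivisionError.
3. `except TypeError` does not match ZeroDivisionError; skipped.
4. `except ZeroDivisionError` matches → `values.append(33)` → values = [24, 33].
5. finally always runs: `values.append(83)` → values = [24, 33, 83].
Result: [24, 33, 83]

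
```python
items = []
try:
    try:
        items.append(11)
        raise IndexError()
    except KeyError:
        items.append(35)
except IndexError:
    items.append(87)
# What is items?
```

Step-by-step execution trace:
1. Inner try: `items.append(11)` → items = [11].
2. `raise IndexError()` raises IndexError.
3. Inner `except KeyError` does not match IndexError; exception propagates to outer try.
4. Outer `except IndexError` matches → `items.append(87)` → items = [11, 87].
Result: [11, 87]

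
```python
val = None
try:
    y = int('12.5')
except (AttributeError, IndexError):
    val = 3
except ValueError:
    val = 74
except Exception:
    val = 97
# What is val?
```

Step-by-step execution trace:
1. `y = int('12.5')` raises ValueError.
2. `except (AttributeError, IndexError)` does not match ValueError; skipped.
3. `except ValueError` matches (exact type match) → val = 74.
4. `except Exception` is not reached.
Result: 74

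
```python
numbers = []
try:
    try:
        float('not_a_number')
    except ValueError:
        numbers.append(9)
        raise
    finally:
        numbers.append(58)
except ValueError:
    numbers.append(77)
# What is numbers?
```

Step-by-step execution trace:
1. Inner try: `float('not_a_number')` raises ValueError.
2. Inner `except ValueError` matches → `numbers.append(9)` → numbers = [9].
3. bare `raise` re-raises ValueError.
4. Inner `finally` runs during unwinding: `numbers.append(58)` → numbers = [9, 58].
5. Outer `except ValueError` matches → `numbers.append(77)` → numbers = [9, 58, 77].
Result: [9, 58, 77]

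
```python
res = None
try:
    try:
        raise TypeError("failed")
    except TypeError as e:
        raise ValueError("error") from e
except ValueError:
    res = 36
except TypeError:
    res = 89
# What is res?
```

Step-by-step execution trace:
1. Inner try raises TypeError; inner `except TypeError as e` catches it.
2. `raise ValueError(...) from e` raises ValueError (TypeError is attached as __cause__, but only ValueError is active).
3. Outer `except ValueError` matches → res = 36.
4. `except TypeError` is not reached.
Result: 36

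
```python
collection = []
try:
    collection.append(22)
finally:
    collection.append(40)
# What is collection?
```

Step-by-step execution trace:
1. try: `collection.append(22)` → collection = [22].
2. The try body completes without raising.
3. finally always runs: `collection.append(40)` → collection = [22, 40].
Result: [22, 40]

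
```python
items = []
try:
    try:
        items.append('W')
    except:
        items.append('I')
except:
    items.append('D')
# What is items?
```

Step-by-step execution trace:
1. Inner try: `items.append('W')` → items = ['W']. No exception raised.
2. Inner `except` is skipped.
3. Inner try completes normally; outer `except` is skipped.
Result: ['W']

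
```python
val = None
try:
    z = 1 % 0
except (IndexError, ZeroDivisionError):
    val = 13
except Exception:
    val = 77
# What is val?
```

Step-by-step execution trace:
1. `z = 1 % 0` raises ZeroDivisionError.
2. `except (IndexError, ZeroDivisionError)` matches (ZeroDivisionError is in the tuple) → val = 13.
3. `except Exception` is not reached.
Result: 13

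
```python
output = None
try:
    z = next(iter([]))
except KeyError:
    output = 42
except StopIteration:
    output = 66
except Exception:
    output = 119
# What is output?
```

Step-by-step execution trace:
1. `z = next(iter([]))` raises StopIteration.
2. `except KeyError` does not match StopIteration; skipped.
3. `except StopIteration` matches → output = 66.
4. Remaining except clauses are skipped.
Result: 66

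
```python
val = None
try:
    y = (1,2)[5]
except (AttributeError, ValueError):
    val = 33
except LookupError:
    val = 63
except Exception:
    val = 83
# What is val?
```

Step-by-step execution trace:
1. `y = (1,2)[5]` raises IndexError.
2. `except (AttributeError, ValueError)` does not match IndexError; skipped.
3. `except LookupError` matches (IndexError is a subclass of LookupError) → val = 63.
4. `except Exception` is not reached.
Result: 63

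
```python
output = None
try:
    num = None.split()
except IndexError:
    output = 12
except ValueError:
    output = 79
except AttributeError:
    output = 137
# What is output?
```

Step-by-step execution trace:
1. `num = None.split()` raises AttributeError.
2. `except IndexError` does not match AttributeError; skipped.
3. `except ValueError` does not match AttributeError; skipped.
4. `except AttributeError` matches → output = 137.
Result: 137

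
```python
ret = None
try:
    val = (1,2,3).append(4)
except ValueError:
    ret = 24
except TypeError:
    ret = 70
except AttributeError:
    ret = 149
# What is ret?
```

Step-by-step execution trace:
1. `val = (1,2,3).append(4)` raises AttributeError.
2. `except ValueError` does not match AttributeError; skipped.
3. `except TypeError` does not match AttributeError; skipped.
4. `except AttributeError` matches → ret = 149.
Result: 149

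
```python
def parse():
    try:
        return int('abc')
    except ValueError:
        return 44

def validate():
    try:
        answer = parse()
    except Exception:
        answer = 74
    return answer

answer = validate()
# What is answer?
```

Step-by-step execution trace:
1. `validate()` calls `parse()`.
2. In parse: `int('abc')` raises ValueError; `except ValueError` catches it → returns 44.
3. In validate: `answer = parse()` → answer = 44. No exception reaches validate.
4. `except Exception` is skipped; validate returns 44.
5. answer = 44.
Result: 44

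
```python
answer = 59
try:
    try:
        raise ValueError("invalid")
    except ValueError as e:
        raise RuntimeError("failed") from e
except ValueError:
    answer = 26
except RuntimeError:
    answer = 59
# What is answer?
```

Step-by-step execution trace:
1. Inner try raises ValueError; inner `except ValueError as e` catches it.
2. `raise RuntimeError(...) from e` raises RuntimeError (ValueError is attached as __cause__, but only RuntimeError is active).
3. Outer `except ValueError` does not match RuntimeError; skipped.
4. Outer `except RuntimeError` matches → answer = 59.
Result: 59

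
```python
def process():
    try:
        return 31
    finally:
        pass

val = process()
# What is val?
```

Step-by-step execution trace:
1. `process()` enters try: `return 31` sets pending return value 31.
2. Before returning, `finally: pass` runs (no effect).
3. process() returns 31 → val = 31.
Result: 31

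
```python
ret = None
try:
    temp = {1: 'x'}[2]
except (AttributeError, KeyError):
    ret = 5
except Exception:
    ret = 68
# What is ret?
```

Step-by-step execution trace:
1. `temp = {1: 'x'}[2]` raises KeyError.
2. `except (AttributeError, KeyError)` matches (KeyError is in the tuple) → ret = 5.
3. `except Exception` is not reached.
Result: 5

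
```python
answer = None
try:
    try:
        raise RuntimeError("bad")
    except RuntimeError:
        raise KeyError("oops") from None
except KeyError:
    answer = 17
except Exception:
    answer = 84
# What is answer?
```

Step-by-step execution trace:
1. Inner try raises RuntimeError; inner `except RuntimeError` catches it.
2. `raise KeyError(...) from None` raises KeyError (from None suppresses __context__, but the active exception is still KeyError).
3. Outer `except KeyError` matches → answer = 17.
4. `except Exception` is not reached.
Result: 17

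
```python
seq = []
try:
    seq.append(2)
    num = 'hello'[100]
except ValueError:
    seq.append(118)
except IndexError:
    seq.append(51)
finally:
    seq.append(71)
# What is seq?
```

Step-by-step execution trace:
1. try: `seq.append(2)` → seq = [2].
2. `num = 'hello'[100]` raises IndexError.
3. `except ValueError` does not match IndexError; skipped.
4. `except IndexError` matches → `seq.append(51)` → seq = [2, 51].
5. finally always runs: `seq.append(71)` → seq = [2, 51, 71].
Result: [2, 51, 71]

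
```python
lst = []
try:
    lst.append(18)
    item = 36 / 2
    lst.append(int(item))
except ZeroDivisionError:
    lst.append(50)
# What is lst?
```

Step-by-step execution trace:
1. try: `lst.append(18)` → lst = [18].
2. `item = 36 / 2` → item = 18.0. No exception raised.
3. `lst.append(int(item))` → lst = [18, 18].
4. `except ZeroDivisionError` is skipped (no exception was raised).
Result: [18, 18]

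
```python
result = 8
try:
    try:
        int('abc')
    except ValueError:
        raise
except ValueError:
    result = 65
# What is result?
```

Step-by-step execution trace:
1. Inner try: `int('abc')` raises ValueError.
2. Inner `except ValueError` matches; bare `raise` re-raises the same ValueError.
3. Outer `except ValueError` matches → result = 65.
Result: 65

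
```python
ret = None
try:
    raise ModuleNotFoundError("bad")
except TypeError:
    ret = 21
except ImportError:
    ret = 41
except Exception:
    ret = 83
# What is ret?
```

Step-by-step execution trace:
1. `raise ModuleNotFoundError(...)` raises ModuleNotFoundError.
2. `except TypeError` does not match (ModuleNotFoundError is not a subclass of TypeError); skipped.
3. `except ImportError` matches (ModuleNotFoundError is a subclass of ImportError) → ret = 41.
4. `except Exception` is not reached.
Result: 41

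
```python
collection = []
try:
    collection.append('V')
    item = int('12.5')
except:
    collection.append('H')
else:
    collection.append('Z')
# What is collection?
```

Step-by-step execution trace:
1. try: `collection.append('V')` → collection = ['V'].
2. `item = int('12.5')` raises ValueError.
3. bare `except` matches → `collection.append('H')` → collection = ['V', 'H'].
4. `else` is skipped (an exception was raised).
Result: ['V', 'H']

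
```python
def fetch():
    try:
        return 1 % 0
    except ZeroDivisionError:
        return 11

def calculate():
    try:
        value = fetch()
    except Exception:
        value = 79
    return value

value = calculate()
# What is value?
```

Step-by-step execution trace:
1. `calculate()` calls `fetch()`.
2. In fetch: `1 % 0` raises ZeroDivisionError; `except ZeroDivisionError` catches it → returns 11.
3. In calculate: `value = fetch()` → value = 11. No exception reaches calculate.
4. `except Exception` is skipped; calculate returns 11.
5. value = 11.
Result: 11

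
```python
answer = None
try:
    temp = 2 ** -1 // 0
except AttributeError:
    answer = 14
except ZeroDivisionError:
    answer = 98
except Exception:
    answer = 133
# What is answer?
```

Step-by-step execution trace:
1. `temp = 2 ** -1 // 0` raises ZeroDivisionError.
2. `except AttributeError` does not match ZeroDivisionError; skipped.
3. `except ZeroDivisionError` matches → answer = 98.
4. Remaining except clauses are skipped.
Result: 98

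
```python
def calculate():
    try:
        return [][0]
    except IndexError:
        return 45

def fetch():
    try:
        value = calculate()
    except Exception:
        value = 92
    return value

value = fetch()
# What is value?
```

Step-by-step execution trace:
1. `fetch()` calls `calculate()`.
2. In calculate: `[][0]` raises IndexError; `except IndexError` catches it → returns 45.
3. In fetch: `value = calculate()` → value = 45. No exception reaches fetch.
4. `except Exception` is skipped; fetch returns 45.
5. value = 45.
Result: 45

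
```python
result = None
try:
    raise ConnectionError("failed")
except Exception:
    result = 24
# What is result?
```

Step-by-step execution trace:
1. `raise ConnectionError(...)` raises ConnectionError.
2. `except Exception` matches (ConnectionError is a subclass of Exception) → result = 24.
Result: 24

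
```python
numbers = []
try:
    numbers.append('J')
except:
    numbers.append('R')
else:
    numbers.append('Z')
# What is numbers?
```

Step-by-step execution trace:
1. try: `numbers.append('J')` → numbers = ['J']. No exception raised.
2. `except` is skipped.
3. `else` runs (try completed without exception): `numbers.append('Z')` → numbers = ['J', 'Z'].
Result: ['J', 'Z']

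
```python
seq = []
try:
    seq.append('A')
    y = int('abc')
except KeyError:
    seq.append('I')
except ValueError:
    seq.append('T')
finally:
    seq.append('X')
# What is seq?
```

Step-by-step execution trace:
1. try: `seq.append('A')` → seq = ['A'].
2. `y = int('abc')` raises ValueError.
3. `except KeyError` does not match ValueError; skipped.
4. `except ValueError` matches → `seq.append('T')` → seq = ['A', 'T'].
5. finally always runs: `seq.append('X')` → seq = ['A', 'T', 'X'].
Result: ['A', 'T', 'X']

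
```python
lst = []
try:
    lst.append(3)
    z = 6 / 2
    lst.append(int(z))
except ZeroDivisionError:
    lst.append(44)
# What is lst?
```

Step-by-step execution trace:
1. try: `lst.append(3)` → lst = [3].
2. `z = 6 / 2` → z = 3.0. No exception raised.
3. `lst.append(int(z))` → lst = [3, 3].
4. `except ZeroDivisionError` is skipped (no exception was raised).
Result: [3, 3]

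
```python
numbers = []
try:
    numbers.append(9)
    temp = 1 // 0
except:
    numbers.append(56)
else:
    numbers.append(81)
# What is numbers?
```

Step-by-step execution trace:
1. try: `numbers.append(9)` → numbers = [9].
2. `temp = 1 // 0` raises ZeroDivisionError.
3. bare `except` matches → `numbers.append(56)` → numbers = [9, 56].
4. `else` is skipped (an exception was raised).
Result: [9, 56]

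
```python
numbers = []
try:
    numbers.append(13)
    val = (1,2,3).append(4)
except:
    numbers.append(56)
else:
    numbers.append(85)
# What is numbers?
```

Step-by-step execution trace:
1. try: `numbers.append(13)` → numbers = [13].
2. `val = (1,2,3).append(4)` raises AttributeError.
3. bare `except` matches → `numbers.append(56)` → numbers = [13, 56].
4. `else` is skipped (an exception was raised).
Result: [13, 56]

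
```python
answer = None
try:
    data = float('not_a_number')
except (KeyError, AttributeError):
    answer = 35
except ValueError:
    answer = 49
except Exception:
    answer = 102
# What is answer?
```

Step-by-step execution trace:
1. `data = float('not_a_number')` raises ValueError.
2. `except (KeyError, AttributeError)` does not match ValueError; skipped.
3. `except ValueError` matches (exact type match) → answer = 49.
4. `except Exception` is not reached.
Result: 49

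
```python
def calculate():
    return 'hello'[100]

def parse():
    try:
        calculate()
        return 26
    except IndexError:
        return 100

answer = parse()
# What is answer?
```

Step-by-step execution trace:
1. `parse()` calls `calculate()`.
2. `calculate()` evaluates `'hello'[100]`, which raises IndexError; it propagates to the caller.
3. `return 26` is not reached.
4. `except IndexError` in parse matches → returns 100.
5. answer = 100.
Result: 100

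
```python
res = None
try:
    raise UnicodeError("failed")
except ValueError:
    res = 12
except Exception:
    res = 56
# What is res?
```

Step-by-step execution trace:
1. `raise UnicodeError(...)` raises UnicodeError.
2. `except ValueError` matches (UnicodeError is a subclass of ValueError) → res = 12.
3. `except Exception` is not reached.
Result: 12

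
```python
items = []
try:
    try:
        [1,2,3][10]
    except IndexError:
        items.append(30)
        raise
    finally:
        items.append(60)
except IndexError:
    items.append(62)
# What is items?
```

Step-by-step execution trace:
1. Inner try: `[1,2,3][10]` raises IndexError.
2. Inner `except IndexError` matches → `items.append(30)` → items = [30].
3. bare `raise` re-raises IndexError.
4. Inner `finally` runs during unwinding: `items.append(60)` → items = [30, 60].
5. Outer `except IndexError` matches → `items.append(62)` → items = [30, 60, 62].
Result: [30, 60, 62]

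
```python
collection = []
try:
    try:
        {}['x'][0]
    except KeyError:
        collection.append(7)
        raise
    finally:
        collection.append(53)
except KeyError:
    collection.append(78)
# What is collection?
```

Step-by-step execution trace:
1. Inner try: `{}['x'][0]` raises KeyError.
2. Inner `except KeyError` matches → `collection.append(7)` → collection = [7].
3. bare `raise` re-raises KeyError.
4. Inner `finally` runs during unwinding: `collection.append(53)` → collection = [7, 53].
5. Outer `except KeyError` matches → `collection.append(78)` → collection = [7, 53, 78].
Result: [7, 53, 78]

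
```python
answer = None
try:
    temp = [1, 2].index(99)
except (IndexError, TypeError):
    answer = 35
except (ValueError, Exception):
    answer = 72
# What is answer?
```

Step-by-step execution trace:
1. `temp = [1, 2].index(99)` raises ValueError.
2. `except (IndexError, TypeError)` does not match ValueError; skipped.
3. `except (ValueError, Exception)` matches (ValueError is in the tuple) → answer = 72.
Result: 72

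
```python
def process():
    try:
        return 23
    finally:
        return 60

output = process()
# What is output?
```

Step-by-step execution trace:
1. `process()` enters try: `return 23` sets pending return value 23.
2. Before returning, `finally: return 60` runs and overrides the pending return.
3. process() returns 60 → output = 60.
Result: 60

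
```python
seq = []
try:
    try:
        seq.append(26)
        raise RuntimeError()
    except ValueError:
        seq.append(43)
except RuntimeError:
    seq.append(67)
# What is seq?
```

Step-by-step execution trace:
1. Inner try: `seq.append(26)` → seq = [26].
2. `raise RuntimeError()` raises RuntimeError.
3. Inner `except ValueError` does not match RuntimeError; exception propagates to outer try.
4. Outer `except RuntimeError` matches → `seq.append(67)` → seq = [26, 67].
Result: [26, 67]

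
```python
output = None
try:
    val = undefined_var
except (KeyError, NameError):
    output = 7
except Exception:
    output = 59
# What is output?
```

Step-by-step execution trace:
1. `val = undefined_var` raises NameError.
2. `except (KeyError, NameError)` matches (NameError is in the tuple) → output = 7.
3. `except Exception` is not reached.
Result: 7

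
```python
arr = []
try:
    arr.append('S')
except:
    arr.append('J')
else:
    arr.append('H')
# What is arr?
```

Step-by-step execution trace:
1. try: `arr.append('S')` → arr = ['S']. No exception raised.
2. `except` is skipped.
3. `else` runs (try completed without exception): `arr.append('H')` → arr = ['S', 'H'].
Result: ['S', 'H']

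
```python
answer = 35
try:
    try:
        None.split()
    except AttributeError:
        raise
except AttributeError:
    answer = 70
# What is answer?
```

Step-by-step execution trace:
1. Inner try: `None.split()` raises AttributeError.
2. Inner `except AttributeError` matches; bare `raise` re-raises the same AttributeError.
3. Outer `except AttributeError` matches → answer = 70.
Result: 70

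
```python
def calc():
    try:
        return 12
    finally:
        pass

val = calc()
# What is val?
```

Step-by-step execution trace:
1. `calc()` enters try: `return 12` sets pending return value 12.
2. Before returning, `finally: pass` runs (no effect).
3. calc() returns 12 → val = 12.
Result: 12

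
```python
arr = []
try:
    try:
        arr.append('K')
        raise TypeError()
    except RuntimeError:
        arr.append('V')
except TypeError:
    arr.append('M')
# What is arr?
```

Step-by-step execution trace:
1. Inner try: `arr.append('K')` → arr = ['K'].
2. `raise TypeError()` raises TypeError.
3. Inner `except RuntimeError` does not match TypeError; exception propagates to outer try.
4. Outer `except TypeError` matches → `arr.append('M')` → arr = ['K', 'M'].
Result: ['K', 'M']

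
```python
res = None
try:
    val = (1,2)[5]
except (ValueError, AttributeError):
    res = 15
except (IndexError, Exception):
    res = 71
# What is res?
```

Step-by-step execution trace:
1. `val = (1,2)[5]` raises IndexError.
2. `except (ValueError, AttributeError)` does not match IndexError; skipped.
3. `except (IndexError, Exception)` matches (IndexError is in the tuple) → res = 71.
Result: 71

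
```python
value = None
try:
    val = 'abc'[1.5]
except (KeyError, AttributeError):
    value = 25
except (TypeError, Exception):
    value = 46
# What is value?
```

Step-by-step execution trace:
1. `val = 'abc'[1.5]` raises TypeError.
2. `except (KeyError, AttributeError)` does not match TypeError; skipped.
3. `except (TypeError, Exception)` matches (TypeError is in the tuple) → value = 46.
Result: 46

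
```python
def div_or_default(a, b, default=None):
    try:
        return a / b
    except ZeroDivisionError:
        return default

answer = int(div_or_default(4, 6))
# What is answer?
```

Step-by-step execution trace:
1. `div_or_default(4, 6)` enters try: `return 4 / 6` → returns 0.6666666666666666. No exception raised.
2. `except ZeroDivisionError` is skipped.
3. `int(0.6666666666666666)` → 0 → answer = 0.
Result: 0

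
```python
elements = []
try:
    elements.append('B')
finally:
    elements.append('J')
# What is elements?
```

Step-by-step execution trace:
1. try: `elements.append('B')` → elements = ['B'].
2. The try body completes without raising.
3. finally always runs: `elements.append('J')` → elements = ['B', 'J'].
Result: ['B', 'J']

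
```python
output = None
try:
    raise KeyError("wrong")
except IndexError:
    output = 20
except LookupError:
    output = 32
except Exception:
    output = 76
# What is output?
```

Step-by-step execution trace:
1. `raise KeyError(...)` raises KeyError.
2. `except IndexError` does not match (KeyError is not a subclass of IndexError); skipped.
3. `except LookupError` matches (KeyError is a subclass of LookupError) → output = 32.
4. `except Exception` is not reached.
Result: 32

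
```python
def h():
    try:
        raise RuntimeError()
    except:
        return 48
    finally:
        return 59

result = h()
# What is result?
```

Step-by-step execution trace:
1. `h()` enters try: `raise RuntimeError()` raises RuntimeError.
2. bare `except` matches → `return 48` sets pending return value 48.
3. Before returning, `finally: return 59` runs and overrides the pending return.
4. h() returns 59 → result = 59.
Result: 59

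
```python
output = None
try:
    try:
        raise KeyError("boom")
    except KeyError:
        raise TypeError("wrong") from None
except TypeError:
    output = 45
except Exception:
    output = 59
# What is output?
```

Step-by-step execution trace:
1. Inner try raises KeyError; inner `except KeyError` catches it.
2. `raise TypeError(...) from None` raises TypeError (from None suppresses __context__, but the active exception is still TypeError).
3. Outer `except TypeError` matches → output = 45.
4. `except Exception` is not reached.
Result: 45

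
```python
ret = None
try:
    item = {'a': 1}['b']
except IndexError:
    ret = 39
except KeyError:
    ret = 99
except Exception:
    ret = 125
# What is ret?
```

Step-by-step execution trace:
1. `item = {'a': 1}['b']` raises KeyError.
2. `except IndexError` does not match KeyError; skipped.
3. `except KeyError` matches → ret = 99.
4. Remaining except clauses are skipped.
Result: 99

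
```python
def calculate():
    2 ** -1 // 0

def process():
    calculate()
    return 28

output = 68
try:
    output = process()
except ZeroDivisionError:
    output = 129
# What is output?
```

Step-by-step execution trace:
1. output starts at 68.
2. try: `process()` calls `calculate()`.
3. `calculate()` evaluates `2 ** -1 // 0`, which raises ZeroDivisionError; it propagates through process (uncaught).
4. `return 28` in process is not reached; the assignment to output does not complete.
5. `except ZeroDivisionError` matches → output = 129.
Result: 129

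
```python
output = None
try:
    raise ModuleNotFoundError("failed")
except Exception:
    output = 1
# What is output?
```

Step-by-step execution trace:
1. `raise ModuleNotFoundError(...)` raises ModuleNotFoundError.
2. `except Exception` matches (ModuleNotFoundError is a subclass of Exception) → output = 1.
Result: 1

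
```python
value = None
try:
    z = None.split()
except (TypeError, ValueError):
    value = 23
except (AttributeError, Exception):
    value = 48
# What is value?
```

Step-by-step execution trace:
1. `z = None.split()` raises AttributeError.
2. `except (TypeError, ValueError)` does not match AttributeError; skipped.
3. `except (AttributeError, Exception)` matches (AttributeError is in the tuple) → value = 48.
Result: 48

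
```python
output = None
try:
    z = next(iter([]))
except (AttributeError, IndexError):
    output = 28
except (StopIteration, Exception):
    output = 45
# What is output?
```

Step-by-step execution trace:
1. `z = next(iter([]))` raises StopIteration.
2. `except (AttributeError, IndexError)` does not match StopIteration; skipped.
3. `except (StopIteration, Exception)` matches (StopIteration is in the tuple) → output = 45.
Result: 45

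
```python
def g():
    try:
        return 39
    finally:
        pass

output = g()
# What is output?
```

Step-by-step execution trace:
1. `g()` enters try: `return 39` sets pending return value 39.
2. Before returning, `finally: pass` runs (no effect).
3. g() returns 39 → output = 39.
Result: 39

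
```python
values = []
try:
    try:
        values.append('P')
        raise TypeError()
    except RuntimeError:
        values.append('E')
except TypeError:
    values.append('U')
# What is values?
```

Step-by-step execution trace:
1. Inner try: `values.append('P')` → values = ['P'].
2. `raise TypeError()` raises TypeError.
3. Inner `except RuntimeError` does not match TypeError; exception propagates to outer try.
4. Outer `except TypeError` matches → `values.append('U')` → values = ['P', 'U'].
Result: ['P', 'U']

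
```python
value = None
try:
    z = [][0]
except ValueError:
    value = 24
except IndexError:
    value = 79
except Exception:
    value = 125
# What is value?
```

Step-by-step execution trace:
1. `z = [][0]` raises IndexError.
2. `except ValueError` does not match IndexError; skipped.
3. `except IndexError` matches → value = 79.
4. Remaining except clauses are skipped.
Result: 79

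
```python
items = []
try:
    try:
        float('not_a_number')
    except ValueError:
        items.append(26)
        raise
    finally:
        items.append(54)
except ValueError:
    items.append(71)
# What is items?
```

Step-by-step execution trace:
1. Inner try: `float('not_a_number')` raises ValueError.
2. Inner `except ValueError` matches → `items.append(26)` → items = [26].
3. bare `raise` re-raises ValueError.
4. Inner `finally` runs during unwinding: `items.append(54)` → items = [26, 54].
5. Outer `except ValueError` matches → `items.append(71)` → items = [26, 54, 71].
Result: [26, 54, 71]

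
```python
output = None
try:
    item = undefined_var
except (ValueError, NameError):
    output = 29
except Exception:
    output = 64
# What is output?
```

Step-by-step execution trace:
1. `item = undefined_var` raises NameError.
2. `except (ValueError, NameError)` matches (NameError is in the tuple) → output = 29.
3. `except Exception` is not reached.
Result: 29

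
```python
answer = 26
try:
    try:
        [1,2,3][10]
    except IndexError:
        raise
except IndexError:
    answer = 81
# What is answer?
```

Step-by-step execution trace:
1. Inner try: `[1,2,3][10]` raises IndexError.
2. Inner `except IndexError` matches; bare `raise` re-raises the same IndexError.
3. Outer `except IndexError` matches → answer = 81.
Result: 81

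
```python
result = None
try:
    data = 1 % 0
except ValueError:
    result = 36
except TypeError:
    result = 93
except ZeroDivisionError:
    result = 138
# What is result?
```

Step-by-step execution trace:
1. `data = 1 % 0` raises ZeroDivisionError.
2. `except ValueError` does not match ZeroDivisionError; skipped.
3. `except TypeError` does not match ZeroDivisionError; skipped.
4. `except ZeroDivisionError` matches → result = 138.
Result: 138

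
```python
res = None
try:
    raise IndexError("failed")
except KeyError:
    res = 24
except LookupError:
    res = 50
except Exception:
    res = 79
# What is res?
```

Step-by-step execution trace:
1. `raise IndexError(...)` raises IndexError.
2. `except KeyError` does not match (IndexError is not a subclass of KeyError); skipped.
3. `except LookupError` matches (IndexError is a subclass of LookupError) → res = 50.
4. `except Exception` is not reached.
Result: 50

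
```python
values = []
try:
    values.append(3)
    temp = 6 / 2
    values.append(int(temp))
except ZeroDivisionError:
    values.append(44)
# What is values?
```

Step-by-step execution trace:
1. try: `values.append(3)` → values = [3].
2. `temp = 6 / 2` → temp = 3.0. No exception raised.
3. `values.append(int(temp))` → values = [3, 3].
4. `except ZeroDivisionError` is skipped (no exception was raised).
Result: [3, 3]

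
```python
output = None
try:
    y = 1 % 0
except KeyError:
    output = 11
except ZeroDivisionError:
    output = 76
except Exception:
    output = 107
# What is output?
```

Step-by-step execution trace:
1. `y = 1 % 0` raises ZeroDivisionError.
2. `except KeyError` does not match ZeroDivisionError; skipped.
3. `except ZeroDivisionError` matches → output = 76.
4. Remaining except clauses are skipped.
Result: 76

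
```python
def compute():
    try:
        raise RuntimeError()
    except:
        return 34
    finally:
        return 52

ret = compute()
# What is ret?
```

Step-by-step execution trace:
1. `compute()` enters try: `raise RuntimeError()` raises RuntimeError.
2. bare `except` matches → `return 34` sets pending return value 34.
3. Before returning, `finally: return 52` runs and overrides the pending return.
4. compute() returns 52 → ret = 52.
Result: 52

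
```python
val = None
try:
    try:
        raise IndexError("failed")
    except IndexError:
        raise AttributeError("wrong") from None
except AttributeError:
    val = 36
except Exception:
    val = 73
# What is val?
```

Step-by-step execution trace:
1. Inner try raises IndexError; inner `except IndexError` catches it.
2. `raise AttributeError(...) from None` raises AttributeError (from None suppresses __context__, but the active exception is still AttributeError).
3. Outer `except AttributeError` matches → val = 36.
4. `except Exception` is not reached.
Result: 36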